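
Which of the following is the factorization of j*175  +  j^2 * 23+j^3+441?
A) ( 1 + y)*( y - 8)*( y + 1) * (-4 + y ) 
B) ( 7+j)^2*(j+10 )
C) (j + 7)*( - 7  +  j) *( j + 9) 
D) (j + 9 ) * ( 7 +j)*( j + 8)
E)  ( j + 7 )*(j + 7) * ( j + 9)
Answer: E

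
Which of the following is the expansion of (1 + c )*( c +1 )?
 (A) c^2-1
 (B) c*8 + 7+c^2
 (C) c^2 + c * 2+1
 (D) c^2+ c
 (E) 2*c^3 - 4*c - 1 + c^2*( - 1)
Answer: C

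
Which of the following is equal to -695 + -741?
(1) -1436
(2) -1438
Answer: 1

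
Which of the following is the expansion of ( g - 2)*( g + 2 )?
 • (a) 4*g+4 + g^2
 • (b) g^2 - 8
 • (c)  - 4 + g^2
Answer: c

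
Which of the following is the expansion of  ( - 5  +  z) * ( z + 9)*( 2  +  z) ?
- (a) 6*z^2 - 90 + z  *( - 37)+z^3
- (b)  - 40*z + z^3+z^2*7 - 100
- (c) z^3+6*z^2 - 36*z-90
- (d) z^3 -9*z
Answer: a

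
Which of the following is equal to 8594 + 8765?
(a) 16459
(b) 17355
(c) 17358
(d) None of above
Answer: d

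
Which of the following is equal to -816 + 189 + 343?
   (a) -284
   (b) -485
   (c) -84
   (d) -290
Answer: a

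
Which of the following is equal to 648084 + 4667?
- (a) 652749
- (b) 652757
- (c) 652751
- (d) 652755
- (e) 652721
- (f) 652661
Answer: c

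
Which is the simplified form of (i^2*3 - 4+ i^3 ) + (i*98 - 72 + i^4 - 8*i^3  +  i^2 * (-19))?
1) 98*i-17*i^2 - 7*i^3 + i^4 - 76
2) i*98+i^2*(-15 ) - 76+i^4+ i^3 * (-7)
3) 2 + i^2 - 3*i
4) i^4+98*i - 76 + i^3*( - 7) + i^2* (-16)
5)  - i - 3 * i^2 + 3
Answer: 4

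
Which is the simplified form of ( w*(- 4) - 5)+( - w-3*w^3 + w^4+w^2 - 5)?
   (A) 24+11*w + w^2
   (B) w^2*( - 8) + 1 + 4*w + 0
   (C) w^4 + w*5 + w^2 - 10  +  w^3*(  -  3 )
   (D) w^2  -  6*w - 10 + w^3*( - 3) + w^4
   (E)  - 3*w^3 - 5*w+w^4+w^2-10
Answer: E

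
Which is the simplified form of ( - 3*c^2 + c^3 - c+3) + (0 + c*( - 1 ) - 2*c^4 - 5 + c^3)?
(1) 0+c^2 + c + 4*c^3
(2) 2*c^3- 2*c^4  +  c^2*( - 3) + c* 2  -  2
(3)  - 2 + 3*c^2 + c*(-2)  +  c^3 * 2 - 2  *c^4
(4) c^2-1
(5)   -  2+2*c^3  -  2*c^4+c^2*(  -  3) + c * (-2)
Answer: 5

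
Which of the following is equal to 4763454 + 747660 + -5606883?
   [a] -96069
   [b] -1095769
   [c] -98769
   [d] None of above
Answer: d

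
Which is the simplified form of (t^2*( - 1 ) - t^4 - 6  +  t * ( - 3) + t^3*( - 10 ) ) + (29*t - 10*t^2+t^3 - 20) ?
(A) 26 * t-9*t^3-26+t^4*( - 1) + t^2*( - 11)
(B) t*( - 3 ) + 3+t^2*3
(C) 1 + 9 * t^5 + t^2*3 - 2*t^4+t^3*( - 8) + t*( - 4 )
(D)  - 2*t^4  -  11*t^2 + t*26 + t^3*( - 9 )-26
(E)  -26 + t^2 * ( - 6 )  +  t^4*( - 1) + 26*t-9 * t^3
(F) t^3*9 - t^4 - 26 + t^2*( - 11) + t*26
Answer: A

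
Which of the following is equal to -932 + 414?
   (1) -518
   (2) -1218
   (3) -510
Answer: 1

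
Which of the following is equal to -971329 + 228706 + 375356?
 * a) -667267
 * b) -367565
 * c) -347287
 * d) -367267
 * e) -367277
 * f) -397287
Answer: d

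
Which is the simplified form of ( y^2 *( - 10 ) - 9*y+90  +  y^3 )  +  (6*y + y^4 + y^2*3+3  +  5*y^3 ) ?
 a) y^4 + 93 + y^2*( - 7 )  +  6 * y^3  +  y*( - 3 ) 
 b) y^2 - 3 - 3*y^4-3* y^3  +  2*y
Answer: a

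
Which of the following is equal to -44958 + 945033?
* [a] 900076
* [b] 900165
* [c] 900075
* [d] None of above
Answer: c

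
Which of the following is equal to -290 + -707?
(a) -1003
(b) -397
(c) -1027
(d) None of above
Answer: d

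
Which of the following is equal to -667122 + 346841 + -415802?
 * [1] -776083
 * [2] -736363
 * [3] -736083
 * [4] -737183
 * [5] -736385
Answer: 3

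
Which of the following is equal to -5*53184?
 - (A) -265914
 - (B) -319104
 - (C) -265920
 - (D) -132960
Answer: C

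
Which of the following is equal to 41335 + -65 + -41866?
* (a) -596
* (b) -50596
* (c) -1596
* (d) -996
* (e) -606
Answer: a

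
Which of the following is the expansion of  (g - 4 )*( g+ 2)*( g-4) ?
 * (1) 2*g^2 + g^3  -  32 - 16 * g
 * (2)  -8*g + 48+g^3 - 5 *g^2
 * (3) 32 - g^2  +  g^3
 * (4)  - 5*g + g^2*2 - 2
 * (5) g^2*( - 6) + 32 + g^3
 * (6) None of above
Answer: 5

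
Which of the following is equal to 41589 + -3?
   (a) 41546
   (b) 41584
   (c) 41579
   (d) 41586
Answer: d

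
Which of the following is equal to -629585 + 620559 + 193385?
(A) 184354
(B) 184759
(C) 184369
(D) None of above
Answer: D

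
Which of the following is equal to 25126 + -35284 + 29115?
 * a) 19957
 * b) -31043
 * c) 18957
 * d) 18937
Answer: c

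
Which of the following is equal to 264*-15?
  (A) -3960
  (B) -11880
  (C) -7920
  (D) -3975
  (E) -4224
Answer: A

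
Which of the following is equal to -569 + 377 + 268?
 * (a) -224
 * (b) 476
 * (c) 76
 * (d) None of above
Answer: c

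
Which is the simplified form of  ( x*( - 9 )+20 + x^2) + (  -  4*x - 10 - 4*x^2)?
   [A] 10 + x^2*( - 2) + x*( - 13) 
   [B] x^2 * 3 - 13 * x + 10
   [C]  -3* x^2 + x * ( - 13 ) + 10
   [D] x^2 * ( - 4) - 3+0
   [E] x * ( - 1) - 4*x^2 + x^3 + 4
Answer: C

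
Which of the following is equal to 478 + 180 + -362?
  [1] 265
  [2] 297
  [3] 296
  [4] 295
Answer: 3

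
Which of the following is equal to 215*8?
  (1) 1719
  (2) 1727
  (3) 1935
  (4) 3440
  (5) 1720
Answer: 5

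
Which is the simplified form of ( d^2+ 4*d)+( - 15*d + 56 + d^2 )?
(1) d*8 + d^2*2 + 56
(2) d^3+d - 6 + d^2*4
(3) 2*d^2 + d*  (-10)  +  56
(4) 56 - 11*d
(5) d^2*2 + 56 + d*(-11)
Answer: 5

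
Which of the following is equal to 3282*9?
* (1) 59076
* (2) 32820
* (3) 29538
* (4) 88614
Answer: 3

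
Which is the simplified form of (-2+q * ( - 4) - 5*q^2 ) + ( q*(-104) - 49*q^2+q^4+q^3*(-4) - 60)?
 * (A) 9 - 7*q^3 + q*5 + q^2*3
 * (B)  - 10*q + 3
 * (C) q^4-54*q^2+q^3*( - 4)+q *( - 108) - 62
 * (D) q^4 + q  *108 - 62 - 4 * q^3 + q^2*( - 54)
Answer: C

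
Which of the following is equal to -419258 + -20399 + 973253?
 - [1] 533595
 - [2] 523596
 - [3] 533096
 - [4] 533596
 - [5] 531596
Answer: 4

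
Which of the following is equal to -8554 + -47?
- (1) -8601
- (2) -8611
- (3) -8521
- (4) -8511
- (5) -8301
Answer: 1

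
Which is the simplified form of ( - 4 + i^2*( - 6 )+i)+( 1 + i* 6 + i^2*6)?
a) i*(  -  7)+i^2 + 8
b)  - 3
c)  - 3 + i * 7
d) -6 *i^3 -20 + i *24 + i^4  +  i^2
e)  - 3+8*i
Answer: c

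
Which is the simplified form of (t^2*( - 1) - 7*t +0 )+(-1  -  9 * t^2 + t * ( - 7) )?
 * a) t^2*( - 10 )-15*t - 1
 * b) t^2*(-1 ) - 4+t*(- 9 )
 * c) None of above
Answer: c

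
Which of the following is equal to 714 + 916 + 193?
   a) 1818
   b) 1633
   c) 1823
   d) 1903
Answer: c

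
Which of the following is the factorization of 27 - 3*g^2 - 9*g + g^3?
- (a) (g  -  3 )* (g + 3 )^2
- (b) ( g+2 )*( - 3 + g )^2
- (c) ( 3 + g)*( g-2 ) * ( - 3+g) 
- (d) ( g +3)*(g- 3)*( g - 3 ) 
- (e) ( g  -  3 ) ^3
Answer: d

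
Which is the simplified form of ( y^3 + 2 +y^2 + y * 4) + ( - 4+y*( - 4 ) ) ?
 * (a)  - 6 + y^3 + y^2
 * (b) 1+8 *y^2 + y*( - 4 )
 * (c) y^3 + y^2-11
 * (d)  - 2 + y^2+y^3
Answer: d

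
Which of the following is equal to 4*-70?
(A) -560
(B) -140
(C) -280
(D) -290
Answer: C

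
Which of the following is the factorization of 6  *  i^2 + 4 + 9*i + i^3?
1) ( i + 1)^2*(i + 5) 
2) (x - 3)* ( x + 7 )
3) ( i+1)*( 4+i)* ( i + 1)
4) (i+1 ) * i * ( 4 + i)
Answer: 3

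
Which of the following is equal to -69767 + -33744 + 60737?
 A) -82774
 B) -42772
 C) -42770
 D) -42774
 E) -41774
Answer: D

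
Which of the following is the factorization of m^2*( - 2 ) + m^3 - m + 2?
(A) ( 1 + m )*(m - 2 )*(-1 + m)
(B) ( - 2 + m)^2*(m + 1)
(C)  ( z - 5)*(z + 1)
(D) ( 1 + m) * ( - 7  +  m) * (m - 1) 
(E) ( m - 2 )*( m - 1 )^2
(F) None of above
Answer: A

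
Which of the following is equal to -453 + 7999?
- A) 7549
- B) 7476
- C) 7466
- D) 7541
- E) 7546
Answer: E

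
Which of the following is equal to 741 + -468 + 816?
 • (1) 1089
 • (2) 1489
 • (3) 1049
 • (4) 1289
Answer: 1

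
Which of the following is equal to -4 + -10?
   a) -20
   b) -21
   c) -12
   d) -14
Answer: d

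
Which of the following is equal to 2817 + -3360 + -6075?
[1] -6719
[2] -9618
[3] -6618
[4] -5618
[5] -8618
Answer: 3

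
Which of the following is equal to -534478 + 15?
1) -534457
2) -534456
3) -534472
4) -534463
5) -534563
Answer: 4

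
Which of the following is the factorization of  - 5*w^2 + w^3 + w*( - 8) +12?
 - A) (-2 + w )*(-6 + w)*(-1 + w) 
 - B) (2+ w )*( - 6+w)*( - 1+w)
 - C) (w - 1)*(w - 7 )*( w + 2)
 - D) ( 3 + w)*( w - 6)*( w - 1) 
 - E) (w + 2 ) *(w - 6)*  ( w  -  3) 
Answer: B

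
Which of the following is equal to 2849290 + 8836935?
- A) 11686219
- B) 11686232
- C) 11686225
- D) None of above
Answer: C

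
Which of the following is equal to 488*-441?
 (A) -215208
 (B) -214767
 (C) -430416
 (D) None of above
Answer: A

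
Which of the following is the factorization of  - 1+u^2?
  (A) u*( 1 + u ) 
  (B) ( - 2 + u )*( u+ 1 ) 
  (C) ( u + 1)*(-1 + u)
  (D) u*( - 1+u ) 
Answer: C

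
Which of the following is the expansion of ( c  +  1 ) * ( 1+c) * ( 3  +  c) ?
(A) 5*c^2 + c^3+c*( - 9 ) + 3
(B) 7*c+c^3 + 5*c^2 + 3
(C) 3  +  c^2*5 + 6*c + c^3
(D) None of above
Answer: B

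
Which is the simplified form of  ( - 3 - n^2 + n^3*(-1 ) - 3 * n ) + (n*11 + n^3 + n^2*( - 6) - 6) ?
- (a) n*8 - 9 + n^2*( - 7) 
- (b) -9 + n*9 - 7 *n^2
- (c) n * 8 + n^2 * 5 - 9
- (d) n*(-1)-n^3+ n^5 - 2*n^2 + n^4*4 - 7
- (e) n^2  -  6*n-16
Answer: a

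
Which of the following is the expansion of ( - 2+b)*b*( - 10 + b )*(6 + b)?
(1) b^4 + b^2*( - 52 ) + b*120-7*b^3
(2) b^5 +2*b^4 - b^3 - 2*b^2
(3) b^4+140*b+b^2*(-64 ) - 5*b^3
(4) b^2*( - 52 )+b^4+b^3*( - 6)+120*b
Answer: 4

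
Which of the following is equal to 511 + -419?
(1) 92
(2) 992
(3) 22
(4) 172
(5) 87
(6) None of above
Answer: 1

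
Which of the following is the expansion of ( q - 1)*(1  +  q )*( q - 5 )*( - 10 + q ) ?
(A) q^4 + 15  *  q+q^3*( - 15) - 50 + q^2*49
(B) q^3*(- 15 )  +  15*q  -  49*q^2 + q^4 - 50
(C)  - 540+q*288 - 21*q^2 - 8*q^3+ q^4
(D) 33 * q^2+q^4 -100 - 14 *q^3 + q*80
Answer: A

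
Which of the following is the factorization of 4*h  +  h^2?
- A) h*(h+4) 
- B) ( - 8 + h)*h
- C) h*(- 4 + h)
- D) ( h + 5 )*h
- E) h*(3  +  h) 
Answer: A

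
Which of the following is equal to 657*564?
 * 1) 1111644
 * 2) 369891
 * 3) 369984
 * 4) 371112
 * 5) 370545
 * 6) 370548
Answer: 6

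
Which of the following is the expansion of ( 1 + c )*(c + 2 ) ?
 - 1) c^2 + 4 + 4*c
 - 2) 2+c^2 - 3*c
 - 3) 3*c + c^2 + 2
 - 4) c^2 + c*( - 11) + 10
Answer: 3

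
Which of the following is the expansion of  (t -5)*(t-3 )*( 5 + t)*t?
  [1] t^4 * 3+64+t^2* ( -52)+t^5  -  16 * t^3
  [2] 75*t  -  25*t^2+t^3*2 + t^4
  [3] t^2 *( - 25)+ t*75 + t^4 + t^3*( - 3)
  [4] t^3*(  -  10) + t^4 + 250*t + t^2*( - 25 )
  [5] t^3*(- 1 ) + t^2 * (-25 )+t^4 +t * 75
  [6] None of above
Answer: 3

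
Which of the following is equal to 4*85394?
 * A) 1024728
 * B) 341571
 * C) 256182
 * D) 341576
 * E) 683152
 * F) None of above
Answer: D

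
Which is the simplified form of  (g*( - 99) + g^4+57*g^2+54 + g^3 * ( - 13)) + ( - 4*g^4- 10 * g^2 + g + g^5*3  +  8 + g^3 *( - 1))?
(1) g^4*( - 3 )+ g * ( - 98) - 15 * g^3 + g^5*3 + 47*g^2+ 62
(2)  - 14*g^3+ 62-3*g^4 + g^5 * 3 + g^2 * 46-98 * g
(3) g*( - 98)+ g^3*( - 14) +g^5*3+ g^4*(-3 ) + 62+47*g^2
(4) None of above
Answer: 3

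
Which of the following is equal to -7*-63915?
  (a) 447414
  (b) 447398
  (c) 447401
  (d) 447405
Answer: d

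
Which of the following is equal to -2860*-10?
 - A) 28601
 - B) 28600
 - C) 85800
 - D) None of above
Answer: B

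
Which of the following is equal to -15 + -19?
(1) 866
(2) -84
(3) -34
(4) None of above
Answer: 3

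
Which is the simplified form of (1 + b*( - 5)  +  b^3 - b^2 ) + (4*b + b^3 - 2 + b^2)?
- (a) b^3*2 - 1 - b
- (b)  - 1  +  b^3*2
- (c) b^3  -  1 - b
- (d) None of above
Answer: a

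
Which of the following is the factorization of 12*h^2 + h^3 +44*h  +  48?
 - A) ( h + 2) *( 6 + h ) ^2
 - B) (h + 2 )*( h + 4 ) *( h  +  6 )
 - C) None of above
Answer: B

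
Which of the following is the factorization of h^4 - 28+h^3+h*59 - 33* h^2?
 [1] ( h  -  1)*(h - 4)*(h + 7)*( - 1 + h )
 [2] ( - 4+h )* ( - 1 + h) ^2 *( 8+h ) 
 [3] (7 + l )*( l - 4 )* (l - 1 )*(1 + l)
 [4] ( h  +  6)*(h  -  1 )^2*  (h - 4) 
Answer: 1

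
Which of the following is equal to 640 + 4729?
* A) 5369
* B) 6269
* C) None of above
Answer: A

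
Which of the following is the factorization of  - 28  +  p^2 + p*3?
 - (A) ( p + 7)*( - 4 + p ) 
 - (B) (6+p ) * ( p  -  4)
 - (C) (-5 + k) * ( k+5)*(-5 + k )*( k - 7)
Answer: A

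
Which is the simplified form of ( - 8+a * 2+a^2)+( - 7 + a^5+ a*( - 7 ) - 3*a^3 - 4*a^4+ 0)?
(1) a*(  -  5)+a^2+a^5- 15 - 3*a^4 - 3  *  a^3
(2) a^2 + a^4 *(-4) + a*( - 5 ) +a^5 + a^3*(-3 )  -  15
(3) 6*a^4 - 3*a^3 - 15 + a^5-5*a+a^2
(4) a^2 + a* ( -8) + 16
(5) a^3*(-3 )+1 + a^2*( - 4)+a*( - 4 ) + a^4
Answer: 2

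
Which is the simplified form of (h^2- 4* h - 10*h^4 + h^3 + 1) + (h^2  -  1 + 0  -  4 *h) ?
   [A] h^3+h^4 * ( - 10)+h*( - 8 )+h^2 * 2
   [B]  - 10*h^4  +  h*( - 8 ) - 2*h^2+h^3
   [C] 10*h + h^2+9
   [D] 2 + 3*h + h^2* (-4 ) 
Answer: A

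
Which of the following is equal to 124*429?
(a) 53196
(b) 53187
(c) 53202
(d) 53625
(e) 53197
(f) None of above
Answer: a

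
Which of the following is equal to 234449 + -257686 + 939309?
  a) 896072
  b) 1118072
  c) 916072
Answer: c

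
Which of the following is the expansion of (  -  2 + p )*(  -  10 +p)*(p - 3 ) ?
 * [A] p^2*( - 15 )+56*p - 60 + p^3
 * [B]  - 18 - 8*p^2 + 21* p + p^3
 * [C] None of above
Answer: A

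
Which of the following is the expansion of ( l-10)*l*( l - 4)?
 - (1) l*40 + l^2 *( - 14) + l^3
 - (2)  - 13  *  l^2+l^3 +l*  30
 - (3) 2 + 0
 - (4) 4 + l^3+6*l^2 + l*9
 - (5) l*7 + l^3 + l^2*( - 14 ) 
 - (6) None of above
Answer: 1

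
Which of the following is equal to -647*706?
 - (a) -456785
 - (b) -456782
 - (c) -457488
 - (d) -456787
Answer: b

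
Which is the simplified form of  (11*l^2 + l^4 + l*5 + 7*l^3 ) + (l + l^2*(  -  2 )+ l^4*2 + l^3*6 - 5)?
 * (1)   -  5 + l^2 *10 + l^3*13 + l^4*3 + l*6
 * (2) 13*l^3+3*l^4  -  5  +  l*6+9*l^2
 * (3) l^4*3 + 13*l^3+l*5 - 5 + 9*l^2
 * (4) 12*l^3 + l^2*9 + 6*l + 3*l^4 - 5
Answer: 2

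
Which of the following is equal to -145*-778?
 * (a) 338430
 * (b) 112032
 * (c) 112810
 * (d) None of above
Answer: c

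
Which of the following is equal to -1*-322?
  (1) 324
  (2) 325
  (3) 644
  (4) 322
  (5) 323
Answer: 4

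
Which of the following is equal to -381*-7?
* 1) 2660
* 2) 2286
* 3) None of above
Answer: 3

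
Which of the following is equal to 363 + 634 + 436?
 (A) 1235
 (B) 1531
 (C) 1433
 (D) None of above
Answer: C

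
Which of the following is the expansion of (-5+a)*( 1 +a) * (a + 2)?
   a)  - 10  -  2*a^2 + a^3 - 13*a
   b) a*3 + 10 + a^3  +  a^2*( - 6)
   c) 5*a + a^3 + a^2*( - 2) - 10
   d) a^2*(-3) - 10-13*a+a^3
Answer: a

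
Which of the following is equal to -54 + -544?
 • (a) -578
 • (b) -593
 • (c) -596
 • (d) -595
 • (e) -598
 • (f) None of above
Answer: e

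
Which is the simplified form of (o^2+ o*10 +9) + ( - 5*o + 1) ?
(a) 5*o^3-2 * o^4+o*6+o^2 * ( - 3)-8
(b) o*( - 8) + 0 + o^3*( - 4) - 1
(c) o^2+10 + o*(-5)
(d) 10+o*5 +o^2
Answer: d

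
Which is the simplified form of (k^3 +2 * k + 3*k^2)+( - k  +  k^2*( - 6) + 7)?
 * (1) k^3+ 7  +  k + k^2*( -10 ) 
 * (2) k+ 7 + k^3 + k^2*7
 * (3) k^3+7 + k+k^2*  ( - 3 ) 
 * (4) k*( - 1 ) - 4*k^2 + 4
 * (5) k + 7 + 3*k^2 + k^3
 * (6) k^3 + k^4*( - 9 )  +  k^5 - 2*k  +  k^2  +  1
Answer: 3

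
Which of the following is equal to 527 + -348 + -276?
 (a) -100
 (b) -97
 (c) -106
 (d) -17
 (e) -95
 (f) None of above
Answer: b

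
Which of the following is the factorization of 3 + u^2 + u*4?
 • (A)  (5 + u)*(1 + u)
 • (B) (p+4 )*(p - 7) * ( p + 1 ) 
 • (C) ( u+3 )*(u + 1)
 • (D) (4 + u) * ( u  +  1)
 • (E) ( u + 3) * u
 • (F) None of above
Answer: C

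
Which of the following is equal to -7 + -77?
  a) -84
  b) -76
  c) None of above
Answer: a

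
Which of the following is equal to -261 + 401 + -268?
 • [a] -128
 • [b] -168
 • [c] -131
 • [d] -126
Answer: a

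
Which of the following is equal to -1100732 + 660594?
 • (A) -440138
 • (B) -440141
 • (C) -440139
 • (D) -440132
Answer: A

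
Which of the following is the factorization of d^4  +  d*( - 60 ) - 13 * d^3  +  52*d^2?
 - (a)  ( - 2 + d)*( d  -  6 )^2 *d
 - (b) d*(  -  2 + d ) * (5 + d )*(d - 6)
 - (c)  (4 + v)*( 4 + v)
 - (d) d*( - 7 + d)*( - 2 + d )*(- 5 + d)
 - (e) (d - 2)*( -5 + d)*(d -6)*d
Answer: e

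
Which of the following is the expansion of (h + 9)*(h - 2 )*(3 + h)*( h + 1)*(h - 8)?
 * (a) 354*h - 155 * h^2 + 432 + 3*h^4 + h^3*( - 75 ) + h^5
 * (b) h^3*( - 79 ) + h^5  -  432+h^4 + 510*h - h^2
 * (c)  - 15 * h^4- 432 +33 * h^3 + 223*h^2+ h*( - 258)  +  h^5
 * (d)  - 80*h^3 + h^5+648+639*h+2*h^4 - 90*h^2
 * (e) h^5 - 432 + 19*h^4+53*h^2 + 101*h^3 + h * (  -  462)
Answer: a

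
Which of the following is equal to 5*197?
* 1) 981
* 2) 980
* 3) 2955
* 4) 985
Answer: 4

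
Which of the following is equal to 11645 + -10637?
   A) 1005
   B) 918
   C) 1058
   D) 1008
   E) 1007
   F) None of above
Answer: D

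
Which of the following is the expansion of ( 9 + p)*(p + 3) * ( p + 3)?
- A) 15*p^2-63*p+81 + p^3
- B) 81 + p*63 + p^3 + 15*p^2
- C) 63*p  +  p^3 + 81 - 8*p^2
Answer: B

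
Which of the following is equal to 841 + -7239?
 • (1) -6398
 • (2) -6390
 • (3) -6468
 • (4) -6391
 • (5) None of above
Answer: 1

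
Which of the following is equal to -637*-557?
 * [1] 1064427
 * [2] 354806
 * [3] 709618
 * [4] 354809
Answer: 4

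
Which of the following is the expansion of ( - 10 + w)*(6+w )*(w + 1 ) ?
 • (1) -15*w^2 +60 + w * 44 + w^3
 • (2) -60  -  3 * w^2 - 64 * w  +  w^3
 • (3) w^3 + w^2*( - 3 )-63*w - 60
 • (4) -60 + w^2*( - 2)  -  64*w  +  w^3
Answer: 2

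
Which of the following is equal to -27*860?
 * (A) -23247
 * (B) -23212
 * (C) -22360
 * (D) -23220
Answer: D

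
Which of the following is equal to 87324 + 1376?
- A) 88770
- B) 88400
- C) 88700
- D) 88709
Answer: C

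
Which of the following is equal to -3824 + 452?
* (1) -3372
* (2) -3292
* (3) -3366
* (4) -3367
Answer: 1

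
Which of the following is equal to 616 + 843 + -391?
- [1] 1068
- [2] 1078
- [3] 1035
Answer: 1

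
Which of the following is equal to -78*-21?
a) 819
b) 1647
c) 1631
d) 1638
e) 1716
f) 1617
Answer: d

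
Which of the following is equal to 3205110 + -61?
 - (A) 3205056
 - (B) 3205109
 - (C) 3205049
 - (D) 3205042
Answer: C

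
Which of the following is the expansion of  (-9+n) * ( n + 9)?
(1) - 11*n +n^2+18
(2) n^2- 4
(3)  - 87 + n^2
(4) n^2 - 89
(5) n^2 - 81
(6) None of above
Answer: 5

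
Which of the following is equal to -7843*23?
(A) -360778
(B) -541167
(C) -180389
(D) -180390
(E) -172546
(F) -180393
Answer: C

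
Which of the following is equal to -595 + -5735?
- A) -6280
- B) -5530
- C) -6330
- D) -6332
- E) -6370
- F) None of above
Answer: C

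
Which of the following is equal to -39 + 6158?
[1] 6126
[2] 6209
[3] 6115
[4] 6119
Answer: 4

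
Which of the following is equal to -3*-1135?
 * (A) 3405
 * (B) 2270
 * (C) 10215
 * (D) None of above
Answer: A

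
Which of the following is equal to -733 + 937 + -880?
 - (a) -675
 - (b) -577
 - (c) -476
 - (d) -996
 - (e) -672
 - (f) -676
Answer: f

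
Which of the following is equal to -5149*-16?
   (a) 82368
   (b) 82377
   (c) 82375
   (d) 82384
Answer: d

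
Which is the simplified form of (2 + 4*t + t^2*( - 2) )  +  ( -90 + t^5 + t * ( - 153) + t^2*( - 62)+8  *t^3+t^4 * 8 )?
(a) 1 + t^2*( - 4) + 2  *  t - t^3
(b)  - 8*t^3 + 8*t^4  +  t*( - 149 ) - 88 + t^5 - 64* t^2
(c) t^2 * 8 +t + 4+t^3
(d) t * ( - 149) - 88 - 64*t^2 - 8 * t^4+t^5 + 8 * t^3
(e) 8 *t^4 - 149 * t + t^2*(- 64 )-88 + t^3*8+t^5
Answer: e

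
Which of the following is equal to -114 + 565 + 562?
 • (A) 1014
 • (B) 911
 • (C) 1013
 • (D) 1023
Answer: C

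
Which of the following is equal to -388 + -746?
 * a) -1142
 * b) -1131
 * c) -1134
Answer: c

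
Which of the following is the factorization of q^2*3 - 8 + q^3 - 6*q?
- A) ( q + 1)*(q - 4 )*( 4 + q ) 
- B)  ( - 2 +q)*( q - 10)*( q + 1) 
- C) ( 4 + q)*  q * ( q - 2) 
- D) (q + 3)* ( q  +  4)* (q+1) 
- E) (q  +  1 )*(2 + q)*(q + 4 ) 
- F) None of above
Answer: F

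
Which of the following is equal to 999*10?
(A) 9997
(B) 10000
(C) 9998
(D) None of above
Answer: D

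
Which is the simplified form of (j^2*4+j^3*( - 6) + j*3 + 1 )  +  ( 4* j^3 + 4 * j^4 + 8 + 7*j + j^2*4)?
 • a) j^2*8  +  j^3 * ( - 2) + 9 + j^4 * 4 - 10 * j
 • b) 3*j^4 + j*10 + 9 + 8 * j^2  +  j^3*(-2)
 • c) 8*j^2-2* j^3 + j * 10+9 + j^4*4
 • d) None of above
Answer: c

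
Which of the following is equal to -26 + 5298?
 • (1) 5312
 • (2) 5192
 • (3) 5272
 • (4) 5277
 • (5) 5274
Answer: 3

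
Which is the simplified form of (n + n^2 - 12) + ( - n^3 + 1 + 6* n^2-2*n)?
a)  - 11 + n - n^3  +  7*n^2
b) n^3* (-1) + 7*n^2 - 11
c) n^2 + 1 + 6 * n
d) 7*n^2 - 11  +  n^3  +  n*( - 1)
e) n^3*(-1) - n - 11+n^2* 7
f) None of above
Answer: e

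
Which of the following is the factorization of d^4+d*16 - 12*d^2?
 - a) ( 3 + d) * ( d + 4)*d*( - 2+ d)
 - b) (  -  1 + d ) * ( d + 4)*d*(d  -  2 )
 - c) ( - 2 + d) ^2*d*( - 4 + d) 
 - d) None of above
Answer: d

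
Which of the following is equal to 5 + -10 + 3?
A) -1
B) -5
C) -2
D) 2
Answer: C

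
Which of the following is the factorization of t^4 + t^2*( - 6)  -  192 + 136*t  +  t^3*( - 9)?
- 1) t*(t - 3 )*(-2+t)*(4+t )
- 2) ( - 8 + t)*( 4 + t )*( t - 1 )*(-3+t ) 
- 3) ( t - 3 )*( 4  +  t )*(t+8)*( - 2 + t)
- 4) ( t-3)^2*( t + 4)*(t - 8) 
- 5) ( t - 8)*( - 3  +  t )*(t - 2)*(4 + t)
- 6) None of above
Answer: 5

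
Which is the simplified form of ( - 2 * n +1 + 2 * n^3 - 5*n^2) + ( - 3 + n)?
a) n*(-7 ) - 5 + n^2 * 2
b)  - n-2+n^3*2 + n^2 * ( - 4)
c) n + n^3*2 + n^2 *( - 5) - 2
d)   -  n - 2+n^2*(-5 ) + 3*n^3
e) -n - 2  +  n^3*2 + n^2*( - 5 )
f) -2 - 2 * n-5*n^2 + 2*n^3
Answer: e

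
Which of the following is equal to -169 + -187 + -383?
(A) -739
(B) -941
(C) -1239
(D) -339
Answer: A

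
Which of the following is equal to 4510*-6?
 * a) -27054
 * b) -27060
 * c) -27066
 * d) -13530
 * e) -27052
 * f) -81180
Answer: b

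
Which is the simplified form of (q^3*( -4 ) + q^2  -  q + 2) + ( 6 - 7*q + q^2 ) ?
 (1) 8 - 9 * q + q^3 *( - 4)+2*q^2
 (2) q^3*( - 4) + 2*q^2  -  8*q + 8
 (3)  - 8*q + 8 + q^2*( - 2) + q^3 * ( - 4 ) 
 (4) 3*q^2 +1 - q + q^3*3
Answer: 2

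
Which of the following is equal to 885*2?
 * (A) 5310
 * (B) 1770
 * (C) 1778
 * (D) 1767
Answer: B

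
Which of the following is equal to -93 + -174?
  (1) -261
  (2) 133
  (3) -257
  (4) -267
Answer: 4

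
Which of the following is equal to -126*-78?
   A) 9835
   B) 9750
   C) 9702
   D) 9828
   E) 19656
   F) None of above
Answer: D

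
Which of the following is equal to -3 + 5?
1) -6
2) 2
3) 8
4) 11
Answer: 2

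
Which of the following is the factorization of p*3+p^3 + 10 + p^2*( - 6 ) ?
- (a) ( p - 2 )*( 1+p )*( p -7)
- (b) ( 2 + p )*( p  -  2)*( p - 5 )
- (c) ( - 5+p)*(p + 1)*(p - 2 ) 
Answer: c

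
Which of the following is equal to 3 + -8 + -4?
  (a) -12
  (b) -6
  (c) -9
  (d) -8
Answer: c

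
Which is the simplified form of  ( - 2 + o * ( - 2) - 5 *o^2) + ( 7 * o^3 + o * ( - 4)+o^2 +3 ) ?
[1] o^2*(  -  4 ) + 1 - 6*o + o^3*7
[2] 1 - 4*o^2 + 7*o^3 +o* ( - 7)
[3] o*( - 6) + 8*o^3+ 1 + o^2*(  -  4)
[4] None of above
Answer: 1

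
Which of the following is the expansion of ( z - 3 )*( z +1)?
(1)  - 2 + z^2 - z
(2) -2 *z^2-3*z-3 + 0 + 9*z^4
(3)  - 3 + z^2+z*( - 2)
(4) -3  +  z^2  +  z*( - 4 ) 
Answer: 3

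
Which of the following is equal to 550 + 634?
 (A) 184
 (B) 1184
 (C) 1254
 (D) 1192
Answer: B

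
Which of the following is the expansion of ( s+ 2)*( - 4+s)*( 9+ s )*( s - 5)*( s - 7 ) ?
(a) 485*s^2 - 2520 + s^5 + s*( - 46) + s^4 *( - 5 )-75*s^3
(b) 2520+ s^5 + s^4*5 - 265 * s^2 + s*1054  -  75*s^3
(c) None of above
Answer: a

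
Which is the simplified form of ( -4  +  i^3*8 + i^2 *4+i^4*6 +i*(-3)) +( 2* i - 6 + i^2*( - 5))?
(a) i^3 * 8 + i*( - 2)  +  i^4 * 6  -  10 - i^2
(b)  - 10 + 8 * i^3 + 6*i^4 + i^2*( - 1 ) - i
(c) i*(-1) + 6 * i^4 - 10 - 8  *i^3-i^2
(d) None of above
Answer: b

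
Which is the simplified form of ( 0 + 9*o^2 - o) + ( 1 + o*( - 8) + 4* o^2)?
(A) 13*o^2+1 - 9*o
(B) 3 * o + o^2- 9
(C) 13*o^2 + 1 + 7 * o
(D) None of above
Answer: A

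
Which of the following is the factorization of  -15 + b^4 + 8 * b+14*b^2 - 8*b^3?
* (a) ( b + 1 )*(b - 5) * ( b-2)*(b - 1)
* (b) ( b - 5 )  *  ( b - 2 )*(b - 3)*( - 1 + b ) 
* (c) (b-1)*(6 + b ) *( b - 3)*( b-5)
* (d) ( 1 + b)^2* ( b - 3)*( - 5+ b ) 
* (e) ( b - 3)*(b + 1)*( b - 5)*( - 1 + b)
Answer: e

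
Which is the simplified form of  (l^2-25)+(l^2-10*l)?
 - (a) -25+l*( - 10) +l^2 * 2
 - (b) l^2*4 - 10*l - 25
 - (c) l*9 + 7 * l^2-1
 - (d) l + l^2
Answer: a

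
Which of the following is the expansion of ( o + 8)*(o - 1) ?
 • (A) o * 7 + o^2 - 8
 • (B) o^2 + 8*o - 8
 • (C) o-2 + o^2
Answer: A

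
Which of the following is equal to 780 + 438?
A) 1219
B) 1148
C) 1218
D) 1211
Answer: C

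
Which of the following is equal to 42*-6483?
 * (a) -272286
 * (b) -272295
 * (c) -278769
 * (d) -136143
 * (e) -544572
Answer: a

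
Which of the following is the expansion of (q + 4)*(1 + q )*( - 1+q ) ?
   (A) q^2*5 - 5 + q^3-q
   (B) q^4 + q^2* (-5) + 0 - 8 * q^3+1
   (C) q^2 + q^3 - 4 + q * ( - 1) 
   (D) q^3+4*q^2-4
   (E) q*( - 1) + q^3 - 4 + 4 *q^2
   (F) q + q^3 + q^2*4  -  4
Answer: E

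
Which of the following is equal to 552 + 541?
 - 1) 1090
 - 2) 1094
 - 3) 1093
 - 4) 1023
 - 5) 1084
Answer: 3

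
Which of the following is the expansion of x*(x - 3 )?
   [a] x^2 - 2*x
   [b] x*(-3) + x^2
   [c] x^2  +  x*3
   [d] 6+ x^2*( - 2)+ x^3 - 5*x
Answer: b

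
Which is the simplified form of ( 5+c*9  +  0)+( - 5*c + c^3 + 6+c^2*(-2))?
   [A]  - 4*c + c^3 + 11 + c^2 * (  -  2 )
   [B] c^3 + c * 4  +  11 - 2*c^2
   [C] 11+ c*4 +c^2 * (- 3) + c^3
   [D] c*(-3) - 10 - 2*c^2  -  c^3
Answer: B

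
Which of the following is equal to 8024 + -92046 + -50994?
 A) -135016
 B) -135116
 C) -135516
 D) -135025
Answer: A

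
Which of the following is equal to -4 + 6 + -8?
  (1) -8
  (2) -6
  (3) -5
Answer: 2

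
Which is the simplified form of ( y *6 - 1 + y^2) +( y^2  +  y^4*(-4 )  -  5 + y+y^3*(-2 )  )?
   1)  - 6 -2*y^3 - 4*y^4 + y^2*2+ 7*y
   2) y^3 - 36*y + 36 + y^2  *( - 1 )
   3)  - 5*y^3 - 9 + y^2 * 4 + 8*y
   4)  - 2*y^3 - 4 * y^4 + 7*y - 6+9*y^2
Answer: 1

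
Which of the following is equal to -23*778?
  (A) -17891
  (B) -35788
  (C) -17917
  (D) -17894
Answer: D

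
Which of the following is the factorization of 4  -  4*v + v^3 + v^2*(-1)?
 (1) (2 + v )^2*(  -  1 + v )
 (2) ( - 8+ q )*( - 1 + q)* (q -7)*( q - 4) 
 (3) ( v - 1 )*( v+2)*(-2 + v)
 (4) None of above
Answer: 3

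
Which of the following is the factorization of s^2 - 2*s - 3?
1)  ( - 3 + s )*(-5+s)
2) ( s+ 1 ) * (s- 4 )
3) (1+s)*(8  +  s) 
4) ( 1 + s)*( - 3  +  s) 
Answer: 4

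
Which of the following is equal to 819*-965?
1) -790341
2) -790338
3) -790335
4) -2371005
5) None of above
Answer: 3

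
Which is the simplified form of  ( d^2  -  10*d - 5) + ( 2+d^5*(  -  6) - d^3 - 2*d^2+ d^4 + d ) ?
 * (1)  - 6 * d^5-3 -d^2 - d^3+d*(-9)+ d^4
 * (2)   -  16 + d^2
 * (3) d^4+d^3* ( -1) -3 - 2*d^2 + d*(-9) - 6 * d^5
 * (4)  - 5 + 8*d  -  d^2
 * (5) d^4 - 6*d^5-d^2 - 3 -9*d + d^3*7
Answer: 1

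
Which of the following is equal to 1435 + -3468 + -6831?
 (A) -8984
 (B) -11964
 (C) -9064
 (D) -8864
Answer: D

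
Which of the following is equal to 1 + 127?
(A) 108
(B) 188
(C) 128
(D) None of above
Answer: C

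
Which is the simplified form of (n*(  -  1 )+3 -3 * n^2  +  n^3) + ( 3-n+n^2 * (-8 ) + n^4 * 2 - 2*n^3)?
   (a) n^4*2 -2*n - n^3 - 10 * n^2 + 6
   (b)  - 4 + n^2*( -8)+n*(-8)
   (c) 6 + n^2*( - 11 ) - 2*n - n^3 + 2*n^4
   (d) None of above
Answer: c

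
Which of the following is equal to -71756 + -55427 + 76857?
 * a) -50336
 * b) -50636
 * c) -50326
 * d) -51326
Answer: c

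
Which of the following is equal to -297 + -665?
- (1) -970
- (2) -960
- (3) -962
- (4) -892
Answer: 3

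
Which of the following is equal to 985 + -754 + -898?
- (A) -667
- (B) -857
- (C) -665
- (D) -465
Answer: A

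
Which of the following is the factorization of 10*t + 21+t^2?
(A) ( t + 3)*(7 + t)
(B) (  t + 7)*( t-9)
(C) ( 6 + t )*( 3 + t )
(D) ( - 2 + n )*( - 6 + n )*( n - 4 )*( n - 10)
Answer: A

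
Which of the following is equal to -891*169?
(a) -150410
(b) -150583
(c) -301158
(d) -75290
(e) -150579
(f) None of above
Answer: e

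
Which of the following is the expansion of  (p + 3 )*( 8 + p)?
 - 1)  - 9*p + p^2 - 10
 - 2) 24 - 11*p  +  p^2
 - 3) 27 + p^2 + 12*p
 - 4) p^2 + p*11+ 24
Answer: 4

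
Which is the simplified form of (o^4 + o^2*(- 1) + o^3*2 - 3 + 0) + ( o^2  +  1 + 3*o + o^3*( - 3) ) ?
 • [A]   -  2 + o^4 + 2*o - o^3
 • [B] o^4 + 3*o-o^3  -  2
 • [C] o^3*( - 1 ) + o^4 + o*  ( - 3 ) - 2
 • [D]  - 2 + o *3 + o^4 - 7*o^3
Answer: B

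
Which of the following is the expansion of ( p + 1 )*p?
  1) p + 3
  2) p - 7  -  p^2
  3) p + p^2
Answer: 3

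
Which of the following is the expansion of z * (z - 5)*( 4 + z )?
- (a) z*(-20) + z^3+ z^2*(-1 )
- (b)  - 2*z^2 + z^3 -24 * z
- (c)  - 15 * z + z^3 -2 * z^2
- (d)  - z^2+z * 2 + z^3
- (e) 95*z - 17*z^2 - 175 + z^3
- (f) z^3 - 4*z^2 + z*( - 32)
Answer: a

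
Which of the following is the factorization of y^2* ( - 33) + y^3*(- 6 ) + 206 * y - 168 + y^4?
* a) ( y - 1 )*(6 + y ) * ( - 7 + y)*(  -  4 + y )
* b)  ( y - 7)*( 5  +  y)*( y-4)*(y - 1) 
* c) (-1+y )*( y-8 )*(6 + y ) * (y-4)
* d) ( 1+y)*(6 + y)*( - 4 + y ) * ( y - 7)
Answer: a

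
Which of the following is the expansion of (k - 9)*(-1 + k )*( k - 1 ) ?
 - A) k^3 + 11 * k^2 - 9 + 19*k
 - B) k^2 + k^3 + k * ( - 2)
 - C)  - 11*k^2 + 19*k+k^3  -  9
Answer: C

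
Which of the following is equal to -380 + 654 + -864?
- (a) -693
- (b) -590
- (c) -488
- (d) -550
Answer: b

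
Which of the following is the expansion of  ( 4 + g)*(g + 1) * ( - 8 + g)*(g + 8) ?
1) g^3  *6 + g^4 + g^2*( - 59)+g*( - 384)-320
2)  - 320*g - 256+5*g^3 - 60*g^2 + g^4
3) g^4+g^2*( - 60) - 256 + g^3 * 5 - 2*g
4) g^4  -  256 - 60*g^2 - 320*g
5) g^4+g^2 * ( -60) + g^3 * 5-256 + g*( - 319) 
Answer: 2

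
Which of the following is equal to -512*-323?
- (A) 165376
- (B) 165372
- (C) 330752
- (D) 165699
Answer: A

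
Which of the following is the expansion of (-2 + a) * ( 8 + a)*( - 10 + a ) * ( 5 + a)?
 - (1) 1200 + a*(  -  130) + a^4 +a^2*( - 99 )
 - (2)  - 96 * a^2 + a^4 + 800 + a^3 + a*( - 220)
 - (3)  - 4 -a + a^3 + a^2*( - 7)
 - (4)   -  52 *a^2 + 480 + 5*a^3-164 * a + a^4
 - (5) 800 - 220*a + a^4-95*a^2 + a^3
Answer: 2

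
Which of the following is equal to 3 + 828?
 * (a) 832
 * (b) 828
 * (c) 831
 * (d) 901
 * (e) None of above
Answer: c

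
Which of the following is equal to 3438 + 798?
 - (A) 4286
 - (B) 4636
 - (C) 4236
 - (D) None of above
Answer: C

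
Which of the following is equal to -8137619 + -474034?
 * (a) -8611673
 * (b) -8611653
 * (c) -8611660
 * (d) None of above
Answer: b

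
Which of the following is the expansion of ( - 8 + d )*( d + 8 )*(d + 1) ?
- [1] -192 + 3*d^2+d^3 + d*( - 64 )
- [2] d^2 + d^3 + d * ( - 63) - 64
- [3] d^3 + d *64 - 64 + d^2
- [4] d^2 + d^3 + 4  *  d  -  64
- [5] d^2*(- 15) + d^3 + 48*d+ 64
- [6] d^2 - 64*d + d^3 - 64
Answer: 6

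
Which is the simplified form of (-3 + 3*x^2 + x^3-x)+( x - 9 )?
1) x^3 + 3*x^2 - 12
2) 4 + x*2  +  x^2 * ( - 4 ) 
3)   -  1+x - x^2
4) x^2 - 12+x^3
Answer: 1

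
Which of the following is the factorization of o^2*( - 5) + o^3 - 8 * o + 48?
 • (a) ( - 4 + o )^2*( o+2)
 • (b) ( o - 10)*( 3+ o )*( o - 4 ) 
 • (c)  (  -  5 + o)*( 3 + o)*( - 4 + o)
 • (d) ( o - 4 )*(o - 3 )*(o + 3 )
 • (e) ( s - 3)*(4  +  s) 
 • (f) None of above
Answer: f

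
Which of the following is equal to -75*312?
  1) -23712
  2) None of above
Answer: 2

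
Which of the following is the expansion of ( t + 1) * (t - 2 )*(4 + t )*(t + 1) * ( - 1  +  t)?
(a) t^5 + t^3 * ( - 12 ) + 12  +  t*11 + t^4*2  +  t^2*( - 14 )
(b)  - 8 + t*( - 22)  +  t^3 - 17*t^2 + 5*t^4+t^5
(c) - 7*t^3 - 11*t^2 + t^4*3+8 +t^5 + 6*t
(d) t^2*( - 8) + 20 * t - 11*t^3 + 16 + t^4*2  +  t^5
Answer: c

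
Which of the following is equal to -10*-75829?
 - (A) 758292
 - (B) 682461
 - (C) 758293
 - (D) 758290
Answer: D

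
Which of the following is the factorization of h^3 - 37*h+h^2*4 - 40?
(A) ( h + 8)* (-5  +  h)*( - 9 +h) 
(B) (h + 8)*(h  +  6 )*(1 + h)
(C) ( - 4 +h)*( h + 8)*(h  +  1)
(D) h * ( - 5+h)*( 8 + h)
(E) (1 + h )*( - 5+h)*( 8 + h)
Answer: E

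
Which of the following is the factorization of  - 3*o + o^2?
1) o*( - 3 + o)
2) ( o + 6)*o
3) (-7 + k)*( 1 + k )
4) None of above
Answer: 1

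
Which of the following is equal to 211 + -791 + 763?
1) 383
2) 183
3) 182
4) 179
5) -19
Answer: 2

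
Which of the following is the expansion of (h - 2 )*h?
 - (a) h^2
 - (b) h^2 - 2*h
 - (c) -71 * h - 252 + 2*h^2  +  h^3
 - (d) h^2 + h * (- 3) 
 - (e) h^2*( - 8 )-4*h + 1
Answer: b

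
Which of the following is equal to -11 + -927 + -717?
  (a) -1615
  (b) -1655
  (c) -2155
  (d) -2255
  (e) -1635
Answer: b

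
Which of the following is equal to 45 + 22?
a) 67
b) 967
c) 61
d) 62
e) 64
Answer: a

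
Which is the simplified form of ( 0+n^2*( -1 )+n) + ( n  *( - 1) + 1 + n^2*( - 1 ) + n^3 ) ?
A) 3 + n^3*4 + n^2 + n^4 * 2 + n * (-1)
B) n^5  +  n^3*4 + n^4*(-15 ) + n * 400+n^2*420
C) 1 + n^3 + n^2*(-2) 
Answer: C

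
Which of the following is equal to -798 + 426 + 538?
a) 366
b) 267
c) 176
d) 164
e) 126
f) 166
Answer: f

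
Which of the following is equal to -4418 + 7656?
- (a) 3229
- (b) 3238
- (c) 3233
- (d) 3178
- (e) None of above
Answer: b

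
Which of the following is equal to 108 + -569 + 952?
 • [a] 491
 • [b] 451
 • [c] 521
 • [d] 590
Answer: a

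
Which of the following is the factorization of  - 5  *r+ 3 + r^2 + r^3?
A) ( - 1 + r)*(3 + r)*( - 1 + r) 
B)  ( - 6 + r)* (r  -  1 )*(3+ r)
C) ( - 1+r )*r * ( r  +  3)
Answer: A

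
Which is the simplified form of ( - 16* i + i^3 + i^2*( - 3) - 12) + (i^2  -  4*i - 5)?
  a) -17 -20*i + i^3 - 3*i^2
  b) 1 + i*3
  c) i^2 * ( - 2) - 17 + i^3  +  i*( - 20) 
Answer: c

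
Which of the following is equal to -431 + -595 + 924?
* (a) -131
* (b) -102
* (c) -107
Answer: b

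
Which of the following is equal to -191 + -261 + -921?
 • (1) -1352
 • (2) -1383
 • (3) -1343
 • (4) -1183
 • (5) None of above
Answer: 5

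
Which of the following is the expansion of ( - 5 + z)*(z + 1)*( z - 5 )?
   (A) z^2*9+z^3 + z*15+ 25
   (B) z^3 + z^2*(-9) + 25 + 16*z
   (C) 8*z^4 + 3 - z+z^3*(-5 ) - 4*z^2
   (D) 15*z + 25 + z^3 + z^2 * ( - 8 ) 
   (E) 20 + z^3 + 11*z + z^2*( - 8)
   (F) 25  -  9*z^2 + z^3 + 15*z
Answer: F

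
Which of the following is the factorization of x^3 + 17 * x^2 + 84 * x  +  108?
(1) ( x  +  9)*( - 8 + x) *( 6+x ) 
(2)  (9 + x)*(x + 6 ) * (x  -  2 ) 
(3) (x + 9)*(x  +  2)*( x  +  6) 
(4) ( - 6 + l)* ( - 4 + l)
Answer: 3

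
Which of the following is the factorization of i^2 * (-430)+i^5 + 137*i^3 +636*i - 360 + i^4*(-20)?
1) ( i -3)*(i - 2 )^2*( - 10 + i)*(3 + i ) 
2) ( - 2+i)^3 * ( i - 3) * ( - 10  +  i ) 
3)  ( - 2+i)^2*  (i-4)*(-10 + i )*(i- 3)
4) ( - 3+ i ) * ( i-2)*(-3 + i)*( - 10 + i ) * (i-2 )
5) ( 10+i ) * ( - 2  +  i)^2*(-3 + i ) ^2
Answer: 4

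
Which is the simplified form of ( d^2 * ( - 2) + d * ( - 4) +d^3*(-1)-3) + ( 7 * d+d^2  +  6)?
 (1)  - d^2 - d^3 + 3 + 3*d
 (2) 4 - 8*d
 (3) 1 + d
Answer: 1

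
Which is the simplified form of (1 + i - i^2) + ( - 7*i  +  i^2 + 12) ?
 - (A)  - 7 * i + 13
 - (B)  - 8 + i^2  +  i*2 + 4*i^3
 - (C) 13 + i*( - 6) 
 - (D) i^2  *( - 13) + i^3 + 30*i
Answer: C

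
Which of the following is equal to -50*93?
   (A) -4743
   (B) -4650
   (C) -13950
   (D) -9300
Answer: B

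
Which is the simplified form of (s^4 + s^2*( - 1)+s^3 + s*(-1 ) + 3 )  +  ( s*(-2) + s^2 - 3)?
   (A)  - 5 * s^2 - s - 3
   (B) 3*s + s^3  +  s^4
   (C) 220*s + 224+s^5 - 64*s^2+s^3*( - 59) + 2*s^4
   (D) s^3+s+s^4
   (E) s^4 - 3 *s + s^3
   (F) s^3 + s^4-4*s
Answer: E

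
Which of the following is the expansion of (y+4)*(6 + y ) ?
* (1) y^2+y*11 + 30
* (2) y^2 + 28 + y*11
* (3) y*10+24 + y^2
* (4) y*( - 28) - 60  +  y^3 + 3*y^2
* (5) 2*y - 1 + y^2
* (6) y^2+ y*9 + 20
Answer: 3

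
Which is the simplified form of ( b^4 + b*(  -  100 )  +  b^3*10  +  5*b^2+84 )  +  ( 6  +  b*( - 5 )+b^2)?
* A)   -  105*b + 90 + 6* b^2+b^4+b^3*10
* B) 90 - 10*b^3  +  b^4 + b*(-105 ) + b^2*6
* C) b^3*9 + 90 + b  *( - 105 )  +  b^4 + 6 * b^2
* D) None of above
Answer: A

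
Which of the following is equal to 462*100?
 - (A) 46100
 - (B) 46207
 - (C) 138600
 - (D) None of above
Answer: D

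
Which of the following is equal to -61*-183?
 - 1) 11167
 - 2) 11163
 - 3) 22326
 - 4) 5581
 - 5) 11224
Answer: 2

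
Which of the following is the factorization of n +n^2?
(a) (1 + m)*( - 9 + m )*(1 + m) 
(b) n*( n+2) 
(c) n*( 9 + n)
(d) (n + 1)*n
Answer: d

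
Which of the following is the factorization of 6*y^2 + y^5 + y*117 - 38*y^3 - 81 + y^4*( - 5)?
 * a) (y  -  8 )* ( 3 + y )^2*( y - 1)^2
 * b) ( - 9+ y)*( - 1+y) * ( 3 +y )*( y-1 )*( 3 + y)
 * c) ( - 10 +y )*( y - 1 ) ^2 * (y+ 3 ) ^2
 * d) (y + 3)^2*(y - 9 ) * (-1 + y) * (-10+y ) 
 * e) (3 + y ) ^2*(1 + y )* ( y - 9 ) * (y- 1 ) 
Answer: b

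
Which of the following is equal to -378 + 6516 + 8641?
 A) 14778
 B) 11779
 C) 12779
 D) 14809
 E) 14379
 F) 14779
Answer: F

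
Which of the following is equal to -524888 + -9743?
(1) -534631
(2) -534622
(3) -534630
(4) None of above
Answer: 1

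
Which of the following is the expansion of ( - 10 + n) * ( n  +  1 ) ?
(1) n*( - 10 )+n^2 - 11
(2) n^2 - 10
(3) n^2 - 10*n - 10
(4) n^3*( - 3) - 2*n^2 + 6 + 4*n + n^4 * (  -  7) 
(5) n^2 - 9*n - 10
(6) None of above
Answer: 5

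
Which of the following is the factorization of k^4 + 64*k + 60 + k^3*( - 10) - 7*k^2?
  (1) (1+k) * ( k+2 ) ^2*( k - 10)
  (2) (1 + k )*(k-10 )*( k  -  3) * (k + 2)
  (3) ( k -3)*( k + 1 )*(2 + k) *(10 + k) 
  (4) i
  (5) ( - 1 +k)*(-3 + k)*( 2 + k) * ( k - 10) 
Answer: 2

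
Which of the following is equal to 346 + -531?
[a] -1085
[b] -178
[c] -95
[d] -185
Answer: d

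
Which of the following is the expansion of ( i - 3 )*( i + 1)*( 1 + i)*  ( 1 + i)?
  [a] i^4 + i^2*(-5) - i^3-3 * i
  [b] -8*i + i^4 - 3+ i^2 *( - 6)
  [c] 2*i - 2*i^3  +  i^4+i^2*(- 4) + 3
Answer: b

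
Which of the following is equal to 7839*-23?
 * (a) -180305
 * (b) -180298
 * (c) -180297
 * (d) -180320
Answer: c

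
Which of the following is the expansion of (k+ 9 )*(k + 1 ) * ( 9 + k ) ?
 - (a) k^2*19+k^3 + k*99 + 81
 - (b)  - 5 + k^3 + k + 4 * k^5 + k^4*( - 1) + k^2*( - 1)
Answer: a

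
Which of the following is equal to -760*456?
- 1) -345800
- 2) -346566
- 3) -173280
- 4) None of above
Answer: 4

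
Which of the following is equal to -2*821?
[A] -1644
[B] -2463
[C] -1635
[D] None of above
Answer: D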